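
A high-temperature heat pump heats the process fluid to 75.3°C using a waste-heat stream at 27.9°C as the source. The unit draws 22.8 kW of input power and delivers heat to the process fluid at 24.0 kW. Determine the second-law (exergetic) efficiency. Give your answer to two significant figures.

COP_actual = Q̇_H/Ẇ = 24.00/22.80 = 1.053.
In absolute terms T_C = 301.05 K and T_H = 348.45 K, so ΔT = 47.40 K.
COP_Carnot = T_H/ΔT = 348.45/47.40 = 7.351.
η_II = COP_actual/COP_Carnot = 1.053/7.351 = 0.1432.

0.14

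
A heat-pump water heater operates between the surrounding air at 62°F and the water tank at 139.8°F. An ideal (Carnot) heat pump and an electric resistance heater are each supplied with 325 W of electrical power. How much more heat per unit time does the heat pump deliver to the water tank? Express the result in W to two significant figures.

In absolute terms T_C = 289.82 K and T_H = 333.04 K, so ΔT = 43.22 K.
COP_Carnot = T_H/ΔT = 333.04/43.22 = 7.705.
The heat pump delivers Q̇_H = COP × Ẇ = 2504 W; the resistance heater delivers Ẇ = 325.0 W.
Extra = (COP − 1)·Ẇ = 2179 W.

2200 W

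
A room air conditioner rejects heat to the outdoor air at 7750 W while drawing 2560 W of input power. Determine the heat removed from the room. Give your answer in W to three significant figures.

5190 W

For a cyclic device the first law requires Q̇_H = Q̇_C + Ẇ.
Q̇_C = Q̇_H − Ẇ = 5190 W.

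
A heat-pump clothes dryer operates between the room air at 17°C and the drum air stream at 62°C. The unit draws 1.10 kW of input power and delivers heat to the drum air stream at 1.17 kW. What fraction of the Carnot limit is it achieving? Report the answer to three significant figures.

COP_actual = Q̇_H/Ẇ = 1.170/1.100 = 1.064.
In absolute terms T_C = 290.15 K and T_H = 335.15 K, so ΔT = 45.00 K.
COP_Carnot = T_H/ΔT = 335.15/45.00 = 7.448.
η_II = COP_actual/COP_Carnot = 1.064/7.448 = 0.1428.

0.143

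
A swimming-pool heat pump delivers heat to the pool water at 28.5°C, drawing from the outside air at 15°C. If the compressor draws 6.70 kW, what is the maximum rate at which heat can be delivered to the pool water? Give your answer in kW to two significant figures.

150 kW

In absolute terms T_C = 288.15 K and T_H = 301.65 K, so ΔT = 13.50 K.
COP_Carnot = T_H/ΔT = 301.65/13.50 = 22.34.
Q̇_max = COP_Carnot × Ẇ = 22.34 × 6.700 kW = 149.7 kW.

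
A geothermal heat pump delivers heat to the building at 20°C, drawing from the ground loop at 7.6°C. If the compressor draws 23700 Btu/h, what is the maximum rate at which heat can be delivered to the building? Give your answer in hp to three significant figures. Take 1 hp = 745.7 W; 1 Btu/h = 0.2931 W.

In absolute terms T_C = 280.75 K and T_H = 293.15 K, so ΔT = 12.40 K.
COP_Carnot = T_H/ΔT = 293.15/12.40 = 23.64.
Q̇_max = COP_Carnot × Ẇ = 23.64 × 23700 Btu/h = 560300 Btu/h = 220.2 hp.

220 hp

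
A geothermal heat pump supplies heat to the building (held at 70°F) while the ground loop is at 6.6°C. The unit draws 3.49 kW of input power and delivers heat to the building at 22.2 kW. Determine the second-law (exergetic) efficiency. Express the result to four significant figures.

0.3137

COP_actual = Q̇_H/Ẇ = 22.20/3.490 = 6.361.
In absolute terms T_C = 279.75 K and T_H = 294.26 K, so ΔT = 14.51 K.
COP_Carnot = T_H/ΔT = 294.26/14.51 = 20.28.
η_II = COP_actual/COP_Carnot = 6.361/20.28 = 0.3137.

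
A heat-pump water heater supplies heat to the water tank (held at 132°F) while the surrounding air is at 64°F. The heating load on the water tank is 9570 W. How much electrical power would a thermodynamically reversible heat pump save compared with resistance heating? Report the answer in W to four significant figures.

8470 W

In absolute terms T_C = 290.93 K and T_H = 328.71 K, so ΔT = 37.78 K.
COP_Carnot = T_H/ΔT = 328.71/37.78 = 8.701.
Resistance heating needs Ẇ_res = Q̇_H = 9570 W; the reversible heat pump needs only Ẇ_hp = Q̇_H/COP = 1100 W.
Saving = 9570 − 1100 = 8470 W.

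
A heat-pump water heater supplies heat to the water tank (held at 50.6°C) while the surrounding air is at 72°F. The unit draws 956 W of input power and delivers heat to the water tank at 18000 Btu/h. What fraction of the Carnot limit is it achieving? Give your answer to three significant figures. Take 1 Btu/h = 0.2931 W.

0.484

Converting, Q̇_H = 18000 Btu/h = 5276 W, so COP_actual = Q̇_H/Ẇ = 5276/956.0 = 5.519.
In absolute terms T_C = 295.37 K and T_H = 323.75 K, so ΔT = 28.38 K.
COP_Carnot = T_H/ΔT = 323.75/28.38 = 11.41.
η_II = COP_actual/COP_Carnot = 5.519/11.41 = 0.4837.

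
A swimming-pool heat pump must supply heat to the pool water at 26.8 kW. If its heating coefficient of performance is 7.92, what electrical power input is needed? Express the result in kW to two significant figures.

Ẇ = Q̇_H/COP_HP = 26.80/7.92 = 3.384 kW.

3.4 kW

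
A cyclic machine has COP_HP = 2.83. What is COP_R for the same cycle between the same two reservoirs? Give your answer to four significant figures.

1.830

Since Q_H = Q_C + W for any cycle, COP_R = Q_C/W = Q_H/W − 1.
COP_R = 2.83 − 1 = 1.83.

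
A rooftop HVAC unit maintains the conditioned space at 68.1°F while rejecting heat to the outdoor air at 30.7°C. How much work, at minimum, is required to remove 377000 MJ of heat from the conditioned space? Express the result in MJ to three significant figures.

In absolute terms T_C = 293.21 K and T_H = 303.85 K, so ΔT = 10.64 K.
The reversible limit is COP_R = T_C/ΔT = 27.55, so W_min = Q_C/COP = Q_C·ΔT/T_C.
W_min = 377000 × 10.64/293.21 = 13690 MJ.

13700 MJ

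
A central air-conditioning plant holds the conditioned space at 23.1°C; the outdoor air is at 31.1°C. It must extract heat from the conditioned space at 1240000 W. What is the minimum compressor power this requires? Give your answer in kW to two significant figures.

In absolute terms T_C = 296.25 K and T_H = 304.25 K, so ΔT = 8.000 K.
COP_Carnot = T_C/ΔT = 296.25/8.000 = 37.03.
Ẇ_min = Q̇/COP_Carnot = 1240000/37.03 = 33490 W = 33.49 kW.

33 kW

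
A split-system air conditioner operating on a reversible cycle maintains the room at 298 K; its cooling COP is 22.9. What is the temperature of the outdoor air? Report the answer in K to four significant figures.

311.0 K

COP_R = T_C/(T_H − T_C) gives T_H − T_C = T_C/COP.
With T_C = 298.00 K, T_H = 298.00 × (1 + 1/22.9) = 311.01 K.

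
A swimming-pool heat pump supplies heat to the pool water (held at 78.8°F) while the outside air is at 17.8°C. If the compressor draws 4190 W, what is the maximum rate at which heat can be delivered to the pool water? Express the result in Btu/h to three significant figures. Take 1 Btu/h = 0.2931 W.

522000 Btu/h

In absolute terms T_C = 290.95 K and T_H = 299.15 K, so ΔT = 8.200 K.
COP_Carnot = T_H/ΔT = 299.15/8.200 = 36.48.
Q̇_max = COP_Carnot × Ẇ = 36.48 × 4190 W = 152900 W = 521500 Btu/h.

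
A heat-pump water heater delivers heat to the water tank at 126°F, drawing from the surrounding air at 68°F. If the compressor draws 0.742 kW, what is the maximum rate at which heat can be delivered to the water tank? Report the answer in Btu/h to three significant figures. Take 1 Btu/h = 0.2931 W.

25600 Btu/h

In absolute terms T_C = 293.15 K and T_H = 325.37 K, so ΔT = 32.22 K.
COP_Carnot = T_H/ΔT = 325.37/32.22 = 10.10.
Q̇_max = COP_Carnot × Ẇ = 10.10 × 0.7420 kW = 7.493 kW = 25560 Btu/h.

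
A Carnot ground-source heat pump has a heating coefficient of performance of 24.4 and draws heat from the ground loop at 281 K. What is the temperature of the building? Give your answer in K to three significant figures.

293 K

COP_HP = T_H/(T_H − T_C) rearranges to T_H = COP·T_C/(COP − 1).
With T_C = 281.00 K, T_H = 24.4 × 281.00/23.40 = 293.01 K.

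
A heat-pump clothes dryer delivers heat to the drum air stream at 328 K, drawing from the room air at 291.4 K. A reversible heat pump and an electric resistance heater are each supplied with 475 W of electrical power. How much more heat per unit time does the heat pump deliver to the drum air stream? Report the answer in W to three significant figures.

3780 W

The reservoir spacing is ΔT = 328 − 291.4 = 36.60 K.
COP_Carnot = T_H/ΔT = 328.00/36.60 = 8.962.
The heat pump delivers Q̇_H = COP × Ẇ = 4257 W; the resistance heater delivers Ẇ = 475.0 W.
Extra = (COP − 1)·Ẇ = 3782 W.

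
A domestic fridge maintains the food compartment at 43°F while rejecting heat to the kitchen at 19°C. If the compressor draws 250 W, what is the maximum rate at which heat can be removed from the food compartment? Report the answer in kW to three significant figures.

5.42 kW

In absolute terms T_C = 279.26 K and T_H = 292.15 K, so ΔT = 12.89 K.
COP_Carnot = T_C/ΔT = 279.26/12.89 = 21.67.
Q̇_max = COP_Carnot × Ẇ = 21.67 × 250.0 W = 5417 W = 5.417 kW.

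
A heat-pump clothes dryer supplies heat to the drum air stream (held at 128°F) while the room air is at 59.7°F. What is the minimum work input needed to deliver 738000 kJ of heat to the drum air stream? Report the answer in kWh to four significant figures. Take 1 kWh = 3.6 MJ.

23.83 kWh

In absolute terms T_C = 288.54 K and T_H = 326.48 K, so ΔT = 37.94 K.
The reversible limit is COP_HP = T_H/ΔT = 8.604, so W_min = Q_H/COP = Q_H·ΔT/T_H.
W_min = 738000 × 37.94/326.48 = 85770 kJ = 23.83 kWh.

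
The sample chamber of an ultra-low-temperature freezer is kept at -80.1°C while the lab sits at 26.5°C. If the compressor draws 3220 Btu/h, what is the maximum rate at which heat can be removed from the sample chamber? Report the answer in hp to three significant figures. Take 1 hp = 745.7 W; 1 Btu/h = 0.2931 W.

2.29 hp

In absolute terms T_C = 193.05 K and T_H = 299.65 K, so ΔT = 106.6 K.
COP_Carnot = T_C/ΔT = 193.05/106.6 = 1.811.
Q̇_max = COP_Carnot × Ẇ = 1.811 × 3220 Btu/h = 5831 Btu/h = 2.292 hp.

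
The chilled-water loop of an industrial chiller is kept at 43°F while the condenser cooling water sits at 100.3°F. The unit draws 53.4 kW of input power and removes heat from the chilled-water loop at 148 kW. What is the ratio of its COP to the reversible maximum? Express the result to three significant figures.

0.316

COP_actual = Q̇_C/Ẇ = 148.0/53.40 = 2.772.
In absolute terms T_C = 279.26 K and T_H = 311.09 K, so ΔT = 31.83 K.
COP_Carnot = T_C/ΔT = 279.26/31.83 = 8.773.
η_II = COP_actual/COP_Carnot = 2.772/8.773 = 0.3159.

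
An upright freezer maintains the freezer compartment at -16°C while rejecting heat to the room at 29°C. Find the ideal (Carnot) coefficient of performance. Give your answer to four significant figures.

5.714

In absolute terms T_C = 257.15 K and T_H = 302.15 K, so ΔT = 45.00 K.
For a reversible cycle, COP_Carnot = T_C/ΔT = 257.15/45.00 = 5.714.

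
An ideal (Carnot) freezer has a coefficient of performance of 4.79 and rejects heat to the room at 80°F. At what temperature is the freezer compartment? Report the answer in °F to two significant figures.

For a Carnot refrigerator COP_R = T_C/(T_H − T_C), so T_C = COP·T_H/(1 + COP).
With T_H = 299.82 K, T_C = 4.79 × 299.82/5.790 = 248.03 K.
Converting, 248.03 K = -13.21°F.

-13 °F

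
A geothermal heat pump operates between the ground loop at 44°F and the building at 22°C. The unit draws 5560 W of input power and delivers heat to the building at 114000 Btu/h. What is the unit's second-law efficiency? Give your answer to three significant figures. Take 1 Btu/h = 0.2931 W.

0.312

Converting, Q̇_H = 114000 Btu/h = 33410 W, so COP_actual = Q̇_H/Ẇ = 33410/5560 = 6.010.
In absolute terms T_C = 279.82 K and T_H = 295.15 K, so ΔT = 15.33 K.
COP_Carnot = T_H/ΔT = 295.15/15.33 = 19.25.
η_II = COP_actual/COP_Carnot = 6.010/19.25 = 0.3122.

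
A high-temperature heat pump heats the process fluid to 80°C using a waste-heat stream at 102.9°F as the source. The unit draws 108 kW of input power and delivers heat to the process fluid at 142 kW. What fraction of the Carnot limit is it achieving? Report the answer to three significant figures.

COP_actual = Q̇_H/Ẇ = 142.0/108.0 = 1.315.
In absolute terms T_C = 312.54 K and T_H = 353.15 K, so ΔT = 40.61 K.
COP_Carnot = T_H/ΔT = 353.15/40.61 = 8.696.
η_II = COP_actual/COP_Carnot = 1.315/8.696 = 0.1512.

0.151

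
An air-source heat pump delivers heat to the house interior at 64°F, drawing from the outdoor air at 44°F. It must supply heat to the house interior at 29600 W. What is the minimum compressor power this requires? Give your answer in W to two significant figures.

1100 W

In absolute terms T_C = 279.82 K and T_H = 290.93 K, so ΔT = 11.11 K.
COP_Carnot = T_H/ΔT = 290.93/11.11 = 26.18.
Ẇ_min = Q̇/COP_Carnot = 29600/26.18 = 1130 W.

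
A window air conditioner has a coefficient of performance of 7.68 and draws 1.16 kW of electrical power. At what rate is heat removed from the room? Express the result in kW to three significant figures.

8.91 kW

Q̇_C = COP × Ẇ = 7.68 × 1.160 = 8.909 kW.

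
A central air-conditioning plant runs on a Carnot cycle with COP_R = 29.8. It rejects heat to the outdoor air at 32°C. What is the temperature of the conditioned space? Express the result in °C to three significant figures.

22.1 °C

For a Carnot refrigerator COP_R = T_C/(T_H − T_C), so T_C = COP·T_H/(1 + COP).
With T_H = 305.15 K, T_C = 29.8 × 305.15/30.80 = 295.24 K.
Converting, 295.24 K = 22.09°C.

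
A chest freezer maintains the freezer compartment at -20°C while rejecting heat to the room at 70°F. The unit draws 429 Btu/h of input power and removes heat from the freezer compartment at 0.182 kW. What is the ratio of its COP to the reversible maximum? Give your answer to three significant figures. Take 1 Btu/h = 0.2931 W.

0.235

Converting, Q̇_C = 0.1820 kW = 620.9 Btu/h, so COP_actual = Q̇_C/Ẇ = 620.9/429.0 = 1.447.
In absolute terms T_C = 253.15 K and T_H = 294.26 K, so ΔT = 41.11 K.
COP_Carnot = T_C/ΔT = 253.15/41.11 = 6.158.
η_II = COP_actual/COP_Carnot = 1.447/6.158 = 0.2351.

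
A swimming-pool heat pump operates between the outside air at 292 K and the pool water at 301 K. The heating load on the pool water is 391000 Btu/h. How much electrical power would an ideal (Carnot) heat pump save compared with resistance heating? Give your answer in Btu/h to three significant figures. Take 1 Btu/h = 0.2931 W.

379000 Btu/h

The reservoir spacing is ΔT = 301 − 292 = 9.000 K.
COP_Carnot = T_H/ΔT = 301.00/9.000 = 33.44.
Resistance heating needs Ẇ_res = Q̇_H = 391000 Btu/h; the reversible heat pump needs only Ẇ_hp = Q̇_H/COP = 11690 Btu/h.
Saving = 391000 − 11690 = 379300 Btu/h.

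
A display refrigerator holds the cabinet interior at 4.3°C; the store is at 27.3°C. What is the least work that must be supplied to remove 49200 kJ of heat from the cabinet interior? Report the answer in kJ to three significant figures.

4080 kJ

In absolute terms T_C = 277.45 K and T_H = 300.45 K, so ΔT = 23.00 K.
The reversible limit is COP_R = T_C/ΔT = 12.06, so W_min = Q_C/COP = Q_C·ΔT/T_C.
W_min = 49200 × 23.00/277.45 = 4079 kJ.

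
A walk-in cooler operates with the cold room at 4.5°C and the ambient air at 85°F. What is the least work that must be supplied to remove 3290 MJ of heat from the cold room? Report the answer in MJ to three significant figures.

296 MJ

In absolute terms T_C = 277.65 K and T_H = 302.59 K, so ΔT = 24.94 K.
The reversible limit is COP_R = T_C/ΔT = 11.13, so W_min = Q_C/COP = Q_C·ΔT/T_C.
W_min = 3290 × 24.94/277.65 = 295.6 MJ.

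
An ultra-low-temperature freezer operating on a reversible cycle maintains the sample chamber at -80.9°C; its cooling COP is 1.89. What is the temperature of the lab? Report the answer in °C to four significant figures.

20.82 °C

COP_R = T_C/(T_H − T_C) gives T_H − T_C = T_C/COP.
With T_C = 192.25 K, T_H = 192.25 × (1 + 1/1.89) = 293.97 K.
Converting, 293.97 K = 20.82°C.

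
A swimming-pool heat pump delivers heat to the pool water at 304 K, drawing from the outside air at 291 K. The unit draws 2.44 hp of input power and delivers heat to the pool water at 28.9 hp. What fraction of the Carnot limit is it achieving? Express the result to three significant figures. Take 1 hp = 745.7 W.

COP_actual = Q̇_H/Ẇ = 28.90/2.440 = 11.84.
The reservoir spacing is ΔT = 304 − 291 = 13.00 K.
COP_Carnot = T_H/ΔT = 304.00/13.00 = 23.38.
η_II = COP_actual/COP_Carnot = 11.84/23.38 = 0.5065.

0.506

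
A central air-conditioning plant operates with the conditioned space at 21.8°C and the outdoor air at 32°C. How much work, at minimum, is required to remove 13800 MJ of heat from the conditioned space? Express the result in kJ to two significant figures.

480000 kJ

In absolute terms T_C = 294.95 K and T_H = 305.15 K, so ΔT = 10.20 K.
The reversible limit is COP_R = T_C/ΔT = 28.92, so W_min = Q_C/COP = Q_C·ΔT/T_C.
W_min = 13800 × 10.20/294.95 = 477.2 MJ = 477200 kJ.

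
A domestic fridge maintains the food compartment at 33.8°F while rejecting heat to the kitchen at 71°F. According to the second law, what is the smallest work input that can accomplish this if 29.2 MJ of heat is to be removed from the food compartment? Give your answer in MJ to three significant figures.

In absolute terms T_C = 274.15 K and T_H = 294.82 K, so ΔT = 20.67 K.
The reversible limit is COP_R = T_C/ΔT = 13.27, so W_min = Q_C/COP = Q_C·ΔT/T_C.
W_min = 29.20 × 20.67/274.15 = 2.201 MJ.

2.20 MJ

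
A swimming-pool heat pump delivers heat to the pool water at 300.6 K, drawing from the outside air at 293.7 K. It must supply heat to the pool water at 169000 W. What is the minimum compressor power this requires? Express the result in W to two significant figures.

3900 W

The reservoir spacing is ΔT = 300.6 − 293.7 = 6.900 K.
COP_Carnot = T_H/ΔT = 300.60/6.900 = 43.57.
Ẇ_min = Q̇/COP_Carnot = 169000/43.57 = 3879 W.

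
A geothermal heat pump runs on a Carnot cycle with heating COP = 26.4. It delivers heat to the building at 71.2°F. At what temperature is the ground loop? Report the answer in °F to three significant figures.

COP_HP = T_H/(T_H − T_C) gives T_H − T_C = T_H/COP.
With T_H = 294.93 K, T_C = 294.93 × (1 − 1/26.4) = 283.76 K.
Converting, 283.76 K = 51.09°F.

51.1 °F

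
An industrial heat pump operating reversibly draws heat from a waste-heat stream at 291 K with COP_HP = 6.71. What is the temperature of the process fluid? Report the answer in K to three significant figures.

COP_HP = T_H/(T_H − T_C) rearranges to T_H = COP·T_C/(COP − 1).
With T_C = 291.00 K, T_H = 6.71 × 291.00/5.710 = 341.96 K.

342 K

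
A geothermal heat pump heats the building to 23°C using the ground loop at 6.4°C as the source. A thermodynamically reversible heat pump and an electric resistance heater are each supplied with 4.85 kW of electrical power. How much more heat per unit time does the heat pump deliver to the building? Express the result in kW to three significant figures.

81.7 kW

In absolute terms T_C = 279.55 K and T_H = 296.15 K, so ΔT = 16.60 K.
COP_Carnot = T_H/ΔT = 296.15/16.60 = 17.84.
The heat pump delivers Q̇_H = COP × Ẇ = 86.53 kW; the resistance heater delivers Ẇ = 4.850 kW.
Extra = (COP − 1)·Ẇ = 81.68 kW.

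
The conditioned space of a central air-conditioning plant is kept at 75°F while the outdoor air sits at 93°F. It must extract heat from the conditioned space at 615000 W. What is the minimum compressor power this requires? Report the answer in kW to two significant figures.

21 kW

In absolute terms T_C = 297.04 K and T_H = 307.04 K, so ΔT = 10.00 K.
COP_Carnot = T_C/ΔT = 297.04/10.00 = 29.70.
Ẇ_min = Q̇/COP_Carnot = 615000/29.70 = 20700 W = 20.70 kW.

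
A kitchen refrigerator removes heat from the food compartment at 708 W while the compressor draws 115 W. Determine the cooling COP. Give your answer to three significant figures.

6.16

The first law gives Q̇_H = Q̇_C + Ẇ, so the three rates are Q̇_C = 708.0, Q̇_H = 823.0, Ẇ = 115.0 W.
COP_R = Q̇_C/Ẇ = 708.0/115.0 = 6.157.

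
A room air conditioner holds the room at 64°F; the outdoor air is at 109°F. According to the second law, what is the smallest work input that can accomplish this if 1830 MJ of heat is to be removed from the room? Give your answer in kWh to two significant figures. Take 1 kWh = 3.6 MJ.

44 kWh

In absolute terms T_C = 290.93 K and T_H = 315.93 K, so ΔT = 25.00 K.
The reversible limit is COP_R = T_C/ΔT = 11.64, so W_min = Q_C/COP = Q_C·ΔT/T_C.
W_min = 1830 × 25.00/290.93 = 157.3 MJ = 43.68 kWh.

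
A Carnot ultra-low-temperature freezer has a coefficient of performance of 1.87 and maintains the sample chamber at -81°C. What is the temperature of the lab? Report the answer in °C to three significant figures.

21.8 °C

COP_R = T_C/(T_H − T_C) gives T_H − T_C = T_C/COP.
With T_C = 192.15 K, T_H = 192.15 × (1 + 1/1.87) = 294.90 K.
Converting, 294.90 K = 21.75°C.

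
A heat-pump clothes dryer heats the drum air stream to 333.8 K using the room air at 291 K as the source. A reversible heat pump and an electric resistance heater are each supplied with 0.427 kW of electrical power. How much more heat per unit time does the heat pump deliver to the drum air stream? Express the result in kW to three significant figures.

The reservoir spacing is ΔT = 333.8 − 291 = 42.80 K.
COP_Carnot = T_H/ΔT = 333.80/42.80 = 7.799.
The heat pump delivers Q̇_H = COP × Ẇ = 3.330 kW; the resistance heater delivers Ẇ = 0.4270 kW.
Extra = (COP − 1)·Ẇ = 2.903 kW.

2.90 kW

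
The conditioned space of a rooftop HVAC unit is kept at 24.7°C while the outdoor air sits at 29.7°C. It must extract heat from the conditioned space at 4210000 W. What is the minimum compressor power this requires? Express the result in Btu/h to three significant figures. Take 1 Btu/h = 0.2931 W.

In absolute terms T_C = 297.85 K and T_H = 302.85 K, so ΔT = 5.000 K.
COP_Carnot = T_C/ΔT = 297.85/5.000 = 59.57.
Ẇ_min = Q̇/COP_Carnot = 4210000/59.57 = 70670 W = 241100 Btu/h.

241000 Btu/h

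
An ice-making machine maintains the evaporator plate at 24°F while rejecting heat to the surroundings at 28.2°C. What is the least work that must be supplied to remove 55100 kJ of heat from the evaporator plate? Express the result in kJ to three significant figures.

In absolute terms T_C = 268.71 K and T_H = 301.35 K, so ΔT = 32.64 K.
The reversible limit is COP_R = T_C/ΔT = 8.231, so W_min = Q_C/COP = Q_C·ΔT/T_C.
W_min = 55100 × 32.64/268.71 = 6694 kJ.

6690 kJ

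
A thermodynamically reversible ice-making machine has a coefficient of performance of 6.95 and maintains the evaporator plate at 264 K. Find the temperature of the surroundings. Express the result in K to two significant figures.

300 K

COP_R = T_C/(T_H − T_C) gives T_H − T_C = T_C/COP.
With T_C = 264.00 K, T_H = 264.00 × (1 + 1/6.95) = 301.99 K.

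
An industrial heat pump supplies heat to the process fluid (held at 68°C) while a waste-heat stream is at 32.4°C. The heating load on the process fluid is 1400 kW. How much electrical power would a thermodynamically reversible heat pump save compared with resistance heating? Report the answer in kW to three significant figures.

In absolute terms T_C = 305.55 K and T_H = 341.15 K, so ΔT = 35.60 K.
COP_Carnot = T_H/ΔT = 341.15/35.60 = 9.583.
Resistance heating needs Ẇ_res = Q̇_H = 1400 kW; the reversible heat pump needs only Ẇ_hp = Q̇_H/COP = 146.1 kW.
Saving = 1400 − 146.1 = 1254 kW.

1250 kW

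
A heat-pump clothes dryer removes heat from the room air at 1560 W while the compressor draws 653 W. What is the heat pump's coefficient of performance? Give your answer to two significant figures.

The first law gives Q̇_H = Q̇_C + Ẇ, so the three rates are Q̇_C = 1560, Q̇_H = 2213, Ẇ = 653.0 W.
COP_HP = Q̇_H/Ẇ = 2213/653.0 = 3.389.

3.4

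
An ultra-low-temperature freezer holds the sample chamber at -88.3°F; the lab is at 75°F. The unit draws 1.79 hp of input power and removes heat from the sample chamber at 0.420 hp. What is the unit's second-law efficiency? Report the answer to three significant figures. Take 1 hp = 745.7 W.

COP_actual = Q̇_C/Ẇ = 0.4200/1.790 = 0.2346.
In absolute terms T_C = 206.32 K and T_H = 297.04 K, so ΔT = 90.72 K.
COP_Carnot = T_C/ΔT = 206.32/90.72 = 2.274.
η_II = COP_actual/COP_Carnot = 0.2346/2.274 = 0.1032.

0.103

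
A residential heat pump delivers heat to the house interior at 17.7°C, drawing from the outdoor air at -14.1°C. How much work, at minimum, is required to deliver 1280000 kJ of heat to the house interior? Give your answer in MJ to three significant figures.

140 MJ

In absolute terms T_C = 259.05 K and T_H = 290.85 K, so ΔT = 31.80 K.
The reversible limit is COP_HP = T_H/ΔT = 9.146, so W_min = Q_H/COP = Q_H·ΔT/T_H.
W_min = 1280000 × 31.80/290.85 = 139900 kJ = 139.9 MJ.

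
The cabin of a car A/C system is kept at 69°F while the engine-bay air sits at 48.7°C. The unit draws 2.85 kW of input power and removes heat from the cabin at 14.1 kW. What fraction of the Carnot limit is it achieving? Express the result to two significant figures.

COP_actual = Q̇_C/Ẇ = 14.10/2.850 = 4.947.
In absolute terms T_C = 293.71 K and T_H = 321.85 K, so ΔT = 28.14 K.
COP_Carnot = T_C/ΔT = 293.71/28.14 = 10.44.
η_II = COP_actual/COP_Carnot = 4.947/10.44 = 0.4741.

0.47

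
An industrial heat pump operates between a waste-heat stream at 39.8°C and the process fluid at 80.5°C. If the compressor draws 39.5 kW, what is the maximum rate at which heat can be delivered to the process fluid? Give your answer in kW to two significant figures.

In absolute terms T_C = 312.95 K and T_H = 353.65 K, so ΔT = 40.70 K.
COP_Carnot = T_H/ΔT = 353.65/40.70 = 8.689.
Q̇_max = COP_Carnot × Ẇ = 8.689 × 39.50 kW = 343.2 kW.

340 kW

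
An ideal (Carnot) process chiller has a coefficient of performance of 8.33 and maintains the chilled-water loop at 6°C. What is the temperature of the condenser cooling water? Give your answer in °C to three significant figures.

39.5 °C

COP_R = T_C/(T_H − T_C) gives T_H − T_C = T_C/COP.
With T_C = 279.15 K, T_H = 279.15 × (1 + 1/8.33) = 312.66 K.
Converting, 312.66 K = 39.51°C.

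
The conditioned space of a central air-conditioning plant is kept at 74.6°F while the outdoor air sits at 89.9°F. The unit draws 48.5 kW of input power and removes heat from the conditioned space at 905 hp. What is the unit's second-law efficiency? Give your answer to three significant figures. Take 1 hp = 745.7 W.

Converting, Q̇_C = 905.0 hp = 674.9 kW, so COP_actual = Q̇_C/Ẇ = 674.9/48.50 = 13.91.
In absolute terms T_C = 296.82 K and T_H = 305.32 K, so ΔT = 8.500 K.
COP_Carnot = T_C/ΔT = 296.82/8.500 = 34.92.
η_II = COP_actual/COP_Carnot = 13.91/34.92 = 0.3985.

0.398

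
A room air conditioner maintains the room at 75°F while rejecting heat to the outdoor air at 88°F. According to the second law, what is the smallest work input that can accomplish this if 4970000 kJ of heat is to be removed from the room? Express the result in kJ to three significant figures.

In absolute terms T_C = 297.04 K and T_H = 304.26 K, so ΔT = 7.222 K.
The reversible limit is COP_R = T_C/ΔT = 41.13, so W_min = Q_C/COP = Q_C·ΔT/T_C.
W_min = 4970000 × 7.222/297.04 = 120800 kJ.

121000 kJ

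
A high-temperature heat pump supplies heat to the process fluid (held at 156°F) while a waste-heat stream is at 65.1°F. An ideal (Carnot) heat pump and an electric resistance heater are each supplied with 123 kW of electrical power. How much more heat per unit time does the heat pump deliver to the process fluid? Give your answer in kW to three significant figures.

710 kW

In absolute terms T_C = 291.54 K and T_H = 342.04 K, so ΔT = 50.50 K.
COP_Carnot = T_H/ΔT = 342.04/50.50 = 6.773.
The heat pump delivers Q̇_H = COP × Ẇ = 833.1 kW; the resistance heater delivers Ẇ = 123.0 kW.
Extra = (COP − 1)·Ẇ = 710.1 kW.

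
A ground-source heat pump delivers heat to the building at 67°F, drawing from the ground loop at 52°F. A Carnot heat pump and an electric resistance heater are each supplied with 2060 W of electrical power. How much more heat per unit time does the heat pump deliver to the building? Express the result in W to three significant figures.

In absolute terms T_C = 284.26 K and T_H = 292.59 K, so ΔT = 8.333 K.
COP_Carnot = T_H/ΔT = 292.59/8.333 = 35.11.
The heat pump delivers Q̇_H = COP × Ẇ = 72330 W; the resistance heater delivers Ẇ = 2060 W.
Extra = (COP − 1)·Ẇ = 70270 W.

70300 W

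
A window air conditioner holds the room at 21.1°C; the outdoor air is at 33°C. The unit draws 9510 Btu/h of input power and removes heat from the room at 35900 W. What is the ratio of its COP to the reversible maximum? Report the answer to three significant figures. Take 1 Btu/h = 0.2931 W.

0.521

Converting, Q̇_C = 35900 W = 122500 Btu/h, so COP_actual = Q̇_C/Ẇ = 122500/9510 = 12.88.
In absolute terms T_C = 294.25 K and T_H = 306.15 K, so ΔT = 11.90 K.
COP_Carnot = T_C/ΔT = 294.25/11.90 = 24.73.
η_II = COP_actual/COP_Carnot = 12.88/24.73 = 0.5209.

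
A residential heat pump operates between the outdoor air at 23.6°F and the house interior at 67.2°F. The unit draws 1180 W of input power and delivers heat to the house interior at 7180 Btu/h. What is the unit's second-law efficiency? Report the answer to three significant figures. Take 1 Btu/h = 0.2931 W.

Converting, Q̇_H = 7180 Btu/h = 2104 W, so COP_actual = Q̇_H/Ẇ = 2104/1180 = 1.783.
In absolute terms T_C = 268.48 K and T_H = 292.71 K, so ΔT = 24.22 K.
COP_Carnot = T_H/ΔT = 292.71/24.22 = 12.08.
η_II = COP_actual/COP_Carnot = 1.783/12.08 = 0.1476.

0.148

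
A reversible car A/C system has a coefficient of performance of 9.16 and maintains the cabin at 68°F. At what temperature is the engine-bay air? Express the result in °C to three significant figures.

COP_R = T_C/(T_H − T_C) gives T_H − T_C = T_C/COP.
With T_C = 293.15 K, T_H = 293.15 × (1 + 1/9.16) = 325.15 K.
Converting, 325.15 K = 52.00°C.

52.0 °C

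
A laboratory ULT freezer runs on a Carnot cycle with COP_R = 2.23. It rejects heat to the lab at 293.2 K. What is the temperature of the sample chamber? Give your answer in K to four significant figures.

For a Carnot refrigerator COP_R = T_C/(T_H − T_C), so T_C = COP·T_H/(1 + COP).
With T_H = 293.20 K, T_C = 2.23 × 293.20/3.230 = 202.43 K.

202.4 K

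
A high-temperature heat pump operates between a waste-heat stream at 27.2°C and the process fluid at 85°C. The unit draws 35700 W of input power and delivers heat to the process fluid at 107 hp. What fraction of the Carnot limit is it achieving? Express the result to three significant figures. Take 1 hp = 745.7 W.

0.361

Converting, Q̇_H = 107.0 hp = 79790 W, so COP_actual = Q̇_H/Ẇ = 79790/35700 = 2.235.
In absolute terms T_C = 300.35 K and T_H = 358.15 K, so ΔT = 57.80 K.
COP_Carnot = T_H/ΔT = 358.15/57.80 = 6.196.
η_II = COP_actual/COP_Carnot = 2.235/6.196 = 0.3607.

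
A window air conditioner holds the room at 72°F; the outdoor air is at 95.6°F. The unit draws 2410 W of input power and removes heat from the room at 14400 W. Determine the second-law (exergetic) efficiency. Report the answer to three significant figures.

COP_actual = Q̇_C/Ẇ = 14400/2410 = 5.975.
In absolute terms T_C = 295.37 K and T_H = 308.48 K, so ΔT = 13.11 K.
COP_Carnot = T_C/ΔT = 295.37/13.11 = 22.53.
η_II = COP_actual/COP_Carnot = 5.975/22.53 = 0.2652.

0.265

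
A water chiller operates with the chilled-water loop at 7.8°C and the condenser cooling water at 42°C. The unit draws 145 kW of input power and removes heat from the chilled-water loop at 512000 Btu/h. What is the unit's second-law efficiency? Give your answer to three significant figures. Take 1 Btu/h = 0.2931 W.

0.126

Converting, Q̇_C = 512000 Btu/h = 150.1 kW, so COP_actual = Q̇_C/Ẇ = 150.1/145.0 = 1.035.
In absolute terms T_C = 280.95 K and T_H = 315.15 K, so ΔT = 34.20 K.
COP_Carnot = T_C/ΔT = 280.95/34.20 = 8.215.
η_II = COP_actual/COP_Carnot = 1.035/8.215 = 0.1260.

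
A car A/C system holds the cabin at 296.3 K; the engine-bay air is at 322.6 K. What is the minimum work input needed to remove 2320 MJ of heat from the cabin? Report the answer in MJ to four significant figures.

The reservoir spacing is ΔT = 322.6 − 296.3 = 26.30 K.
The reversible limit is COP_R = T_C/ΔT = 11.27, so W_min = Q_C/COP = Q_C·ΔT/T_C.
W_min = 2320 × 26.30/296.30 = 205.9 MJ.

205.9 MJ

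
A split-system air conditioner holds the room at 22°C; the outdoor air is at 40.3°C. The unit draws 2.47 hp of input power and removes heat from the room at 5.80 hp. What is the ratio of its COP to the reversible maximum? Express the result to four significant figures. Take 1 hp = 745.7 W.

0.1456

COP_actual = Q̇_C/Ẇ = 5.800/2.470 = 2.348.
In absolute terms T_C = 295.15 K and T_H = 313.45 K, so ΔT = 18.30 K.
COP_Carnot = T_C/ΔT = 295.15/18.30 = 16.13.
η_II = COP_actual/COP_Carnot = 2.348/16.13 = 0.1456.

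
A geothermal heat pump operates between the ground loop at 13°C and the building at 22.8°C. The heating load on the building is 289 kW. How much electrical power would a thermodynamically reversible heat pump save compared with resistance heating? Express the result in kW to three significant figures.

In absolute terms T_C = 286.15 K and T_H = 295.95 K, so ΔT = 9.800 K.
COP_Carnot = T_H/ΔT = 295.95/9.800 = 30.20.
Resistance heating needs Ẇ_res = Q̇_H = 289.0 kW; the reversible heat pump needs only Ẇ_hp = Q̇_H/COP = 9.570 kW.
Saving = 289.0 − 9.570 = 279.4 kW.

279 kW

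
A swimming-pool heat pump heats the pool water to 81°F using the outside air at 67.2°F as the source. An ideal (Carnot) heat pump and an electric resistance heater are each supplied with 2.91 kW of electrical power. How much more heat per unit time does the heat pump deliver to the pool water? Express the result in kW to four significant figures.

In absolute terms T_C = 292.71 K and T_H = 300.37 K, so ΔT = 7.667 K.
COP_Carnot = T_H/ΔT = 300.37/7.667 = 39.18.
The heat pump delivers Q̇_H = COP × Ẇ = 114.0 kW; the resistance heater delivers Ẇ = 2.910 kW.
Extra = (COP − 1)·Ẇ = 111.1 kW.

111.1 kW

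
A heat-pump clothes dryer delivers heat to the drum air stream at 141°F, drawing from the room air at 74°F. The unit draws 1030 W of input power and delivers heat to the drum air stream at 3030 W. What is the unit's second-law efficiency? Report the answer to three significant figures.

COP_actual = Q̇_H/Ẇ = 3030/1030 = 2.942.
In absolute terms T_C = 296.48 K and T_H = 333.71 K, so ΔT = 37.22 K.
COP_Carnot = T_H/ΔT = 333.71/37.22 = 8.965.
η_II = COP_actual/COP_Carnot = 2.942/8.965 = 0.3281.

0.328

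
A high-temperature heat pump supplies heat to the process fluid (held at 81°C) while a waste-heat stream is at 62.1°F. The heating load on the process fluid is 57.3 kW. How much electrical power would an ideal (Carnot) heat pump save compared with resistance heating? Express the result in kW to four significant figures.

46.90 kW

In absolute terms T_C = 289.87 K and T_H = 354.15 K, so ΔT = 64.28 K.
COP_Carnot = T_H/ΔT = 354.15/64.28 = 5.510.
Resistance heating needs Ẇ_res = Q̇_H = 57.30 kW; the reversible heat pump needs only Ẇ_hp = Q̇_H/COP = 10.40 kW.
Saving = 57.30 − 10.40 = 46.90 kW.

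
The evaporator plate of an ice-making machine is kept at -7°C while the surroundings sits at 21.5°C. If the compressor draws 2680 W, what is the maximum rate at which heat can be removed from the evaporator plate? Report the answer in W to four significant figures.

In absolute terms T_C = 266.15 K and T_H = 294.65 K, so ΔT = 28.50 K.
COP_Carnot = T_C/ΔT = 266.15/28.50 = 9.339.
Q̇_max = COP_Carnot × Ẇ = 9.339 × 2680 W = 25030 W.

25030 W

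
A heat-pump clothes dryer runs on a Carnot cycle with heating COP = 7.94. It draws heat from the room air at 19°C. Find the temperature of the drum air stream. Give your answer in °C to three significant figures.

COP_HP = T_H/(T_H − T_C) rearranges to T_H = COP·T_C/(COP − 1).
With T_C = 292.15 K, T_H = 7.94 × 292.15/6.940 = 334.25 K.
Converting, 334.25 K = 61.10°C.

61.1 °C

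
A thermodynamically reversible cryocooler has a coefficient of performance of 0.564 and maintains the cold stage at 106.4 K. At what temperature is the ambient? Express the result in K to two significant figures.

COP_R = T_C/(T_H − T_C) gives T_H − T_C = T_C/COP.
With T_C = 106.40 K, T_H = 106.40 × (1 + 1/0.564) = 295.05 K.

300 K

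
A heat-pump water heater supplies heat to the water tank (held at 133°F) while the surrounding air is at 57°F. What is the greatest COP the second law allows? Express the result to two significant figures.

In absolute terms T_C = 287.04 K and T_H = 329.26 K, so ΔT = 42.22 K.
For a reversible cycle, COP_Carnot = T_H/ΔT = 329.26/42.22 = 7.798.

7.8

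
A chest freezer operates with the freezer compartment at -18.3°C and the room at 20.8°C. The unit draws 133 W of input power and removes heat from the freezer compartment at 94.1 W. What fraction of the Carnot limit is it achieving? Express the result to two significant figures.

0.11

COP_actual = Q̇_C/Ẇ = 94.10/133.0 = 0.7075.
In absolute terms T_C = 254.85 K and T_H = 293.95 K, so ΔT = 39.10 K.
COP_Carnot = T_C/ΔT = 254.85/39.10 = 6.518.
η_II = COP_actual/COP_Carnot = 0.7075/6.518 = 0.1086.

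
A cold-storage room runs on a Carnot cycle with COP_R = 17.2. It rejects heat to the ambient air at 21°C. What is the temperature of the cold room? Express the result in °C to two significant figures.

4.8 °C

For a Carnot refrigerator COP_R = T_C/(T_H − T_C), so T_C = COP·T_H/(1 + COP).
With T_H = 294.15 K, T_C = 17.2 × 294.15/18.20 = 277.99 K.
Converting, 277.99 K = 4.84°C.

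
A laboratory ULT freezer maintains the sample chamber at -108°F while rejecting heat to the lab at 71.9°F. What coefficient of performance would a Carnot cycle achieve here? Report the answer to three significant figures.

1.95

In absolute terms T_C = 195.37 K and T_H = 295.32 K, so ΔT = 99.94 K.
For a reversible cycle, COP_Carnot = T_C/ΔT = 195.37/99.94 = 1.955.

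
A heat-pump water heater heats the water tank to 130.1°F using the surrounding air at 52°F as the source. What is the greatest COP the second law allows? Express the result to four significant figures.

7.551

In absolute terms T_C = 284.26 K and T_H = 327.65 K, so ΔT = 43.39 K.
For a reversible cycle, COP_Carnot = T_H/ΔT = 327.65/43.39 = 7.551.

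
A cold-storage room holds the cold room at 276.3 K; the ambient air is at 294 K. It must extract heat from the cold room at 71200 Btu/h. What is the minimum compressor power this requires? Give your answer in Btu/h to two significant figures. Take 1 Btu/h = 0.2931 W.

The reservoir spacing is ΔT = 294 − 276.3 = 17.70 K.
COP_Carnot = T_C/ΔT = 276.30/17.70 = 15.61.
Ẇ_min = Q̇/COP_Carnot = 71200/15.61 = 4561 Btu/h.

4600 Btu/h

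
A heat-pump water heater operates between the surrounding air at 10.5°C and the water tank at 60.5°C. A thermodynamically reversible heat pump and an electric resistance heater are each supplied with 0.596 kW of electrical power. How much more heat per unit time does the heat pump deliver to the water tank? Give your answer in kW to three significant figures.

In absolute terms T_C = 283.65 K and T_H = 333.65 K, so ΔT = 50.00 K.
COP_Carnot = T_H/ΔT = 333.65/50.00 = 6.673.
The heat pump delivers Q̇_H = COP × Ẇ = 3.977 kW; the resistance heater delivers Ẇ = 0.5960 kW.
Extra = (COP − 1)·Ẇ = 3.381 kW.

3.38 kW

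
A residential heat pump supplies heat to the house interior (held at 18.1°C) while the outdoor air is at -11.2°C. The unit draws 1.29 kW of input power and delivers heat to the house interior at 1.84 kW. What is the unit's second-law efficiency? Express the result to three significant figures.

COP_actual = Q̇_H/Ẇ = 1.840/1.290 = 1.426.
In absolute terms T_C = 261.95 K and T_H = 291.25 K, so ΔT = 29.30 K.
COP_Carnot = T_H/ΔT = 291.25/29.30 = 9.940.
η_II = COP_actual/COP_Carnot = 1.426/9.940 = 0.1435.

0.143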